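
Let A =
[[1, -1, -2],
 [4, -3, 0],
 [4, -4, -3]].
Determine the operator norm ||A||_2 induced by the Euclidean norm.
||A||_2 ≈ 8.1285 (= sqrt(largest eigenvalue of A^T A))

||A||_2 = sigma_max(A) = sqrt(lambda_max(A^T A)). Form the symmetric matrix M = A^T A =
[[33, -29, -14],
 [-29, 26, 14],
 [-14, 14, 13]].
Its characteristic polynomial (trace, sum of principal 2x2 minors, determinant of M give the coefficients) is
  p(λ) = det(λ I - M) = λ^3 - 72λ^2 + 392λ - 25.
No integer candidate from the rational root theorem (±divisors of 25) is a root, so the roots are irrational. The cubic discriminant is Δ = 531008149 > 0, so there are three distinct real roots. p(0) = -25 and p(1) = 296 have opposite signs, so a root lies in (0, 1); Newton's method refines it to λ ≈ 0.0645. p(5) = 260 and p(6) = -49 have opposite signs, so a root lies in (5, 6); Newton's method refines it to λ ≈ 5.8626. p(66) = -289 and p(67) = 3794 have opposite signs, so a root lies in (66, 67); Newton's method refines it to λ ≈ 66.0729. Check (Vieta): the three roots sum to 72, matching tr M = 72.
So the eigenvalues of A^T A are ≈ 0.0645, 5.8626, 66.0729 (all ≥ 0, as they must be for A^T A). The largest is λ_max ≈ 66.0729, hence ||A||_2 = sqrt(λ_max) ≈ 8.1285.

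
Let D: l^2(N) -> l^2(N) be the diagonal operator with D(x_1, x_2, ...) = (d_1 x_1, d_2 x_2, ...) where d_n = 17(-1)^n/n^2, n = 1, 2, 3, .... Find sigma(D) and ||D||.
sigma(D) = {17(-1)^n/n^2 : n ≥ 1} ∪ {0}; ||D|| = 17

A bounded diagonal operator on l^2 with diagonal entries d_n has spectrum equal to the closure of {d_n : n ≥ 1}: every d_n is an eigenvalue (with eigenvector e_n), so {d_n} ⊂ sigma(D); the spectrum is closed, so its closure is too; and for lambda not in the closure, (D - lambda I) has bounded inverse (the diagonal entries 1/(d_n - lambda) are bounded). For our sequence d_n = 17(-1)^n/n^2, n = 1, 2, 3, ...:
  - {d_n} = {17(-1)^n/n^2 : n ≥ 1}; the only limit point is 0
  - closure = {17(-1)^n/n^2 : n ≥ 1} ∪ {0}
For the norm: a diagonal operator has ||D|| = sup_n |d_n|. Here |d_n| = 17/n^2 is decreasing, so sup_n |d_n| = |d_1| = 17. So ||D|| = 17.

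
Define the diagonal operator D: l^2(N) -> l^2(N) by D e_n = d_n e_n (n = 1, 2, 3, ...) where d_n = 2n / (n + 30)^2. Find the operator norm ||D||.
||D|| = 1/60 (attained at n = 30)

For D diagonal, ||D|| = sup_n |d_n|. Treat f(x) = 2x / (x + 30)^2 for real x > 0. By the quotient rule, f'(x) = 2(30 - x)/(x + 30)^3, which is positive for x < 30 and negative for x > 30. So f has a unique maximum at x = 30, and since 30 is a positive integer, the supremum over n ≥ 1 is attained at n = 30: d_30 = 2·30/(30 + 30)^2 = 2·30/3600 = 1/60. Hence ||D|| = 1/60.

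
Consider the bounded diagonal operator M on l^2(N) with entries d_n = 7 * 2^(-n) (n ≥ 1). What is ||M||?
||M|| = 7/2 (attained at n = 1)

For M diagonal, ||M|| = sup_n |d_n|. The sequence d_n = 7 * 2^(-n) is positive and strictly decreasing (ratio 2^(-1) < 1), so the supremum is d_1 = 7/2. Hence ||M|| = 7/2.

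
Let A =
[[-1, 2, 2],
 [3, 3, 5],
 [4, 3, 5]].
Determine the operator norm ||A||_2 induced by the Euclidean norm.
||A||_2 ≈ 9.8082 (= sqrt(largest eigenvalue of A^T A))

||A||_2 = sigma_max(A) = sqrt(lambda_max(A^T A)). Form the symmetric matrix M = A^T A =
[[26, 19, 33],
 [19, 22, 34],
 [33, 34, 54]].
Its characteristic polynomial (trace, sum of principal 2x2 minors, determinant of M give the coefficients) is
  p(λ) = det(λ I - M) = λ^3 - 102λ^2 + 558λ - 16.
No integer candidate from the rational root theorem (±divisors of 16) is a root, so the roots are irrational. The cubic discriminant is Δ = 2492934192 > 0, so there are three distinct real roots. p(0) = -16 and p(1) = 441 have opposite signs, so a root lies in (0, 1); Newton's method refines it to λ ≈ 0.0288. p(5) = 349 and p(6) = -124 have opposite signs, so a root lies in (5, 6); Newton's method refines it to λ ≈ 5.7698. p(96) = -1744 and p(97) = 7065 have opposite signs, so a root lies in (96, 97); Newton's method refines it to λ ≈ 96.2014. Check (Vieta): the three roots sum to 102, matching tr M = 102.
So the eigenvalues of A^T A are ≈ 0.0288, 5.7698, 96.2014 (all ≥ 0, as they must be for A^T A). The largest is λ_max ≈ 96.2014, hence ||A||_2 = sqrt(λ_max) ≈ 9.8082.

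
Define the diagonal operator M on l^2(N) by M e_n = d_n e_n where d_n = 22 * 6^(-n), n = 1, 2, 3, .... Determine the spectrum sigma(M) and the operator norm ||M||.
sigma(M) = {22 * 6^(-n) : n ≥ 1} ∪ {0}; ||M|| = 11/3

A bounded diagonal operator on l^2 with diagonal entries d_n has spectrum equal to the closure of {d_n : n ≥ 1}: every d_n is an eigenvalue (with eigenvector e_n), so {d_n} ⊂ sigma(M); the spectrum is closed, so its closure is too; and for lambda not in the closure, (M - lambda I) has bounded inverse (the diagonal entries 1/(d_n - lambda) are bounded). For our sequence d_n = 22 * 6^(-n), n = 1, 2, 3, ...:
  - {d_n} = {22 * 6^(-n) : n ≥ 1}; the only limit point is 0
  - closure = {22 * 6^(-n) : n ≥ 1} ∪ {0}
For the norm: a diagonal operator has ||M|| = sup_n |d_n|. Here d_n = 22 * 6^(-n) is positive and decreasing, so sup_n |d_n| = d_1 = 22/6 = 11/3. So ||M|| = 11/3.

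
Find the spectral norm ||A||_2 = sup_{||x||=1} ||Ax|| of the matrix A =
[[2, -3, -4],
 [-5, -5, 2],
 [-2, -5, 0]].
||A||_2 ≈ 8.8869 (= sqrt(largest eigenvalue of A^T A))

||A||_2 = sigma_max(A) = sqrt(lambda_max(A^T A)). Form the symmetric matrix M = A^T A =
[[33, 29, -18],
 [29, 59, 2],
 [-18, 2, 20]].
Its characteristic polynomial (trace, sum of principal 2x2 minors, determinant of M give the coefficients) is
  p(λ) = det(λ I - M) = λ^3 - 112λ^2 + 2618λ - 784.
No integer candidate from the rational root theorem (±divisors of 784) is a root, so the roots are irrational. The cubic discriminant is Δ = 13916744800 > 0, so there are three distinct real roots. p(0) = -784 and p(1) = 1723 have opposite signs, so a root lies in (0, 1); Newton's method refines it to λ ≈ 0.3034. p(32) = 1072 and p(33) = -421 have opposite signs, so a root lies in (32, 33); Newton's method refines it to λ ≈ 32.7199. p(78) = -3436 and p(79) = 85 have opposite signs, so a root lies in (78, 79); Newton's method refines it to λ ≈ 78.9767. Check (Vieta): the three roots sum to 112, matching tr M = 112.
So the eigenvalues of A^T A are ≈ 0.3034, 32.7199, 78.9767 (all ≥ 0, as they must be for A^T A). The largest is λ_max ≈ 78.9767, hence ||A||_2 = sqrt(λ_max) ≈ 8.8869.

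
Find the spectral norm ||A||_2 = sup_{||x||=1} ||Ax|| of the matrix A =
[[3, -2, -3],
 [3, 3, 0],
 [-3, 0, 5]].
||A||_2 ≈ 7.4105 (= sqrt(largest eigenvalue of A^T A))

||A||_2 = sigma_max(A) = sqrt(lambda_max(A^T A)). Form the symmetric matrix M = A^T A =
[[27, 3, -24],
 [3, 13, 6],
 [-24, 6, 34]].
Its characteristic polynomial (trace, sum of principal 2x2 minors, determinant of M give the coefficients) is
  p(λ) = det(λ I - M) = λ^3 - 74λ^2 + 1090λ - 2304.
No integer candidate from the rational root theorem (±divisors of 2304) is a root, so the roots are irrational. The cubic discriminant is Δ = 793179504 > 0, so there are three distinct real roots. p(2) = -412 and p(3) = 327 have opposite signs, so a root lies in (2, 3); Newton's method refines it to λ ≈ 2.5351. p(16) = 288 and p(17) = -247 have opposite signs, so a root lies in (16, 17); Newton's method refines it to λ ≈ 16.5496. p(54) = -1764 and p(55) = 171 have opposite signs, so a root lies in (54, 55); Newton's method refines it to λ ≈ 54.9152. Check (Vieta): the three roots sum to 74, matching tr M = 74.
So the eigenvalues of A^T A are ≈ 2.5351, 16.5496, 54.9152 (all ≥ 0, as they must be for A^T A). The largest is λ_max ≈ 54.9152, hence ||A||_2 = sqrt(λ_max) ≈ 7.4105.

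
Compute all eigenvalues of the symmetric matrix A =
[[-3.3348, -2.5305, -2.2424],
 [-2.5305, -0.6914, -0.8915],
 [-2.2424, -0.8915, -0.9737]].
sigma(A) ≈ {-6, 0, 1}

A is real symmetric, so its spectrum consists of real eigenvalues. Expanding the characteristic polynomial of the displayed matrix gives
  det(λ I - A) = p(λ) = λ^3 + (5)λ^2 + (-6)λ + (0).
Solving p(λ) = 0 yields eigenvalues ≈ -6, 0, 1. (A is shown rounded to 4 decimals, so these recover the underlying integer eigenvalues to within that precision.)
Verification: the trace of A = -5 equals the sum of eigenvalues -5, and det(A) ≈ -0.0005 matches the eigenvalue product 0.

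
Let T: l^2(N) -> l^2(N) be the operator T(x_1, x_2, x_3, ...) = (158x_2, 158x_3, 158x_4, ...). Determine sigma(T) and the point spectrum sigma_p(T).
sigma(T) = closed disk {z in C : |z| ≤ 158}; sigma_p(T) = open disk {z in C : |z| < 158}

Note T = 158·V where V is the unit left shift (V x)_k = x_{k+1}; so sigma(T) = 158·sigma(V) and ||T|| = 158||V||. ||T x||^2 = 24964sum_{k≥2} |x_k|^2 ≤ 24964||x||^2, with equality on {x : x_1 = 0}, so ||T|| = 158. For any lambda with |lambda| < 158, set r = lambda/158 (|r| < 1); the vector x = (1, r, r^2, ...) is in l^2 and satisfies T x = 158(r, r^2, ...) = lambda x, so lambda is an eigenvalue. On the boundary |lambda| = 158 the geometric series diverges, so no l^2 eigenvector exists, but these lambda lie in the approximate point spectrum. Hence sigma(T) is the closed disk of radius 158 and sigma_p(T) is the open disk.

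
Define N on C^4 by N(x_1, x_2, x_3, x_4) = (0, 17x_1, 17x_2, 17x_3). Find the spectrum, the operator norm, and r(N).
sigma(N) = {0}; ||N|| = 17; r(N) = 0. (N is nilpotent with N^4 = 0.)

On C^4, N is a strictly lower-triangular matrix with 17 on the subdiagonal and zeros elsewhere, so its characteristic polynomial is lambda^4 and every eigenvalue is 0: sigma(N) = {0}. For the operator norm, N e_i = 17e_{i+1} for i = 1, ..., 3 and N e_4 = 0, so the singular values of N are 17 (with multiplicity 3) and 0; hence ||N|| = 17. The spectral radius r(N) = max|lambda| = 0. Note ||N|| > r(N) — characteristic of non-normal nilpotent operators. Indeed N^4 = 0.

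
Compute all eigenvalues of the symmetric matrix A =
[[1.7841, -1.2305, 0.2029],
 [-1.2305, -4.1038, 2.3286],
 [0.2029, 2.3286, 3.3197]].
sigma(A) ≈ {-5, 2, 4}

A is real symmetric, so its spectrum consists of real eigenvalues. Expanding the characteristic polynomial of the displayed matrix gives
  det(λ I - A) = p(λ) = λ^3 + (-1)λ^2 + (-22)λ + (40).
Solving p(λ) = 0 yields eigenvalues ≈ -5, 2, 4. (A is shown rounded to 4 decimals, so these recover the underlying integer eigenvalues to within that precision.)
Verification: the trace of A = 1 equals the sum of eigenvalues 1, and det(A) ≈ -39.9998 matches the eigenvalue product -40.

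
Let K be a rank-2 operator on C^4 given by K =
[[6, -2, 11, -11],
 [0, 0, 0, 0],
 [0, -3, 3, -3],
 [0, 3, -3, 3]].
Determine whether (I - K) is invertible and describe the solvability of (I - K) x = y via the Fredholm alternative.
(I - K) is invertible (det(I - K) = 25 ≠ 0), so for every y in C^4 the equation (I - K) x = y has a unique solution.

K has rank 2 and factors as K = U V^T = u1 v1^T + u2 v2^T with u1 = (3, 0, 0, 0), v1 = (2, 0, 3, -3), u2 = (-2, 0, -3, 3), v2 = (0, 1, -1, 1) (multiplying out reproduces the displayed K). The nonzero eigenvalues of U V^T coincide with those of the 2 x 2 matrix G = V^T U = [[v1·u1, v1·u2], [v2·u1, v2·u2]] = [[6, -22], [0, 6]], and by the Sylvester determinant identity det(I_4 - U V^T) = det(I_2 - V^T U) = det([[-5, 22], [0, -5]]) = (-5)(-5) - (22)(0) = 25. (Direct check: I - K =
[[-5, 2, -11, 11],
 [0, 1, 0, 0],
 [0, 3, -2, 3],
 [0, -3, 3, -2]]
has determinant 25.) The finite-dimensional Fredholm alternative says: either (I - K) is invertible, or ker(I - K) ≠ {0} and then range(I - K) = ker((I - K)^*)^⊥, with dim ker(I - K) = dim ker((I - K)^*). Since det(I - K) ≠ 0, 1 is not an eigenvalue of K and ker(I - K) = {0}, so we are in the first case: for every y there is a unique x = (I - K)^(-1) y. (Explicitly, by the Woodbury identity, (I - U V^T)^(-1) = I + U (I_2 - G)^(-1) V^T.)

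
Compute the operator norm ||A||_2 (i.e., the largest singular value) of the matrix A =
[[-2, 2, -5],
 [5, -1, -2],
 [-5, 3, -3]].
||A||_2 ≈ 8.7597 (= sqrt(largest eigenvalue of A^T A))

||A||_2 = sigma_max(A) = sqrt(lambda_max(A^T A)). Form the symmetric matrix M = A^T A =
[[54, -24, 15],
 [-24, 14, -17],
 [15, -17, 38]].
Its characteristic polynomial (trace, sum of principal 2x2 minors, determinant of M give the coefficients) is
  p(λ) = det(λ I - M) = λ^3 - 106λ^2 + 2250λ - 324.
No integer candidate from the rational root theorem (±divisors of 324) is a root, so the roots are irrational. The cubic discriminant is Δ = 11164290912 > 0, so there are three distinct real roots. p(0) = -324 and p(1) = 1821 have opposite signs, so a root lies in (0, 1); Newton's method refines it to λ ≈ 0.145. p(29) = 169 and p(30) = -1224 have opposite signs, so a root lies in (29, 30); Newton's method refines it to λ ≈ 29.1227. p(76) = -2604 and p(77) = 985 have opposite signs, so a root lies in (76, 77); Newton's method refines it to λ ≈ 76.7323. Check (Vieta): the three roots sum to 106, matching tr M = 106.
So the eigenvalues of A^T A are ≈ 0.145, 29.1227, 76.7323 (all ≥ 0, as they must be for A^T A). The largest is λ_max ≈ 76.7323, hence ||A||_2 = sqrt(λ_max) ≈ 8.7597.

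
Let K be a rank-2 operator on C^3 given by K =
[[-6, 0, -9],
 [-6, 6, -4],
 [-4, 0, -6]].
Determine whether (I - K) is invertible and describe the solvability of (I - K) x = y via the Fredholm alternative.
(I - K) is invertible (det(I - K) = -65 ≠ 0), so for every y in C^3 the equation (I - K) x = y has a unique solution.

K has rank 2 and factors as K = U V^T = u1 v1^T + u2 v2^T with u1 = (3, 2, 2), v1 = (-3, 3, -2), u2 = (-3, 0, -2), v2 = (-1, 3, 1) (multiplying out reproduces the displayed K). The nonzero eigenvalues of U V^T coincide with those of the 2 x 2 matrix G = V^T U = [[v1·u1, v1·u2], [v2·u1, v2·u2]] = [[-7, 13], [5, 1]], and by the Sylvester determinant identity det(I_3 - U V^T) = det(I_2 - V^T U) = det([[8, -13], [-5, 0]]) = (8)(0) - (-13)(-5) = -65. (Direct check: I - K =
[[7, 0, 9],
 [6, -5, 4],
 [4, 0, 7]]
has determinant -65.) The finite-dimensional Fredholm alternative says: either (I - K) is invertible, or ker(I - K) ≠ {0} and then range(I - K) = ker((I - K)^*)^⊥, with dim ker(I - K) = dim ker((I - K)^*). Since det(I - K) ≠ 0, 1 is not an eigenvalue of K and ker(I - K) = {0}, so we are in the first case: for every y there is a unique x = (I - K)^(-1) y. (Explicitly, by the Woodbury identity, (I - U V^T)^(-1) = I + U (I_2 - G)^(-1) V^T.)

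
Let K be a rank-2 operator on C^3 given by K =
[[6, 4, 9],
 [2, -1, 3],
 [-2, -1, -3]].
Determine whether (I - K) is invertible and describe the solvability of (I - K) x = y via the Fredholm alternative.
(I - K) is invertible (det(I - K) = -9 ≠ 0), so for every y in C^3 the equation (I - K) x = y has a unique solution.

K has rank 2 and factors as K = U V^T = u1 v1^T + u2 v2^T with u1 = (-3, -1, 1), v1 = (-2, -1, -3), u2 = (-1, 2, 0), v2 = (0, -1, 0) (multiplying out reproduces the displayed K). The nonzero eigenvalues of U V^T coincide with those of the 2 x 2 matrix G = V^T U = [[v1·u1, v1·u2], [v2·u1, v2·u2]] = [[4, 0], [1, -2]], and by the Sylvester determinant identity det(I_3 - U V^T) = det(I_2 - V^T U) = det([[-3, 0], [-1, 3]]) = (-3)(3) - (0)(-1) = -9. (Direct check: I - K =
[[-5, -4, -9],
 [-2, 2, -3],
 [2, 1, 4]]
has determinant -9.) The finite-dimensional Fredholm alternative says: either (I - K) is invertible, or ker(I - K) ≠ {0} and then range(I - K) = ker((I - K)^*)^⊥, with dim ker(I - K) = dim ker((I - K)^*). Since det(I - K) ≠ 0, 1 is not an eigenvalue of K and ker(I - K) = {0}, so we are in the first case: for every y there is a unique x = (I - K)^(-1) y. (Explicitly, by the Woodbury identity, (I - U V^T)^(-1) = I + U (I_2 - G)^(-1) V^T.)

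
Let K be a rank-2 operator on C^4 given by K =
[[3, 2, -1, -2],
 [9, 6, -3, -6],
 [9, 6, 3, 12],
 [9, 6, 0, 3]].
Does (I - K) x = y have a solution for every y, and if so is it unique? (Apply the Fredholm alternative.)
(I - K) is invertible (det(I - K) = 130 ≠ 0), so for every y in C^4 the equation (I - K) x = y has a unique solution.

K has rank 2 and factors as K = U V^T = u1 v1^T + u2 v2^T with u1 = (1, 3, 3, 3), v1 = (3, 2, 0, 1), u2 = (1, 3, -3, 0), v2 = (0, 0, -1, -3) (multiplying out reproduces the displayed K). The nonzero eigenvalues of U V^T coincide with those of the 2 x 2 matrix G = V^T U = [[v1·u1, v1·u2], [v2·u1, v2·u2]] = [[12, 9], [-12, 3]], and by the Sylvester determinant identity det(I_4 - U V^T) = det(I_2 - V^T U) = det([[-11, -9], [12, -2]]) = (-11)(-2) - (-9)(12) = 130. (Direct check: I - K =
[[-2, -2, 1, 2],
 [-9, -5, 3, 6],
 [-9, -6, -2, -12],
 [-9, -6, 0, -2]]
has determinant 130.) The finite-dimensional Fredholm alternative says: either (I - K) is invertible, or ker(I - K) ≠ {0} and then range(I - K) = ker((I - K)^*)^⊥, with dim ker(I - K) = dim ker((I - K)^*). Since det(I - K) ≠ 0, 1 is not an eigenvalue of K and ker(I - K) = {0}, so we are in the first case: for every y there is a unique x = (I - K)^(-1) y. (Explicitly, by the Woodbury identity, (I - U V^T)^(-1) = I + U (I_2 - G)^(-1) V^T.)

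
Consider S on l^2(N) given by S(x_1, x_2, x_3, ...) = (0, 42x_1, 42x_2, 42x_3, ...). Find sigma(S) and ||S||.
sigma(S) = closed disk {z in C : |z| ≤ 42}; ||S|| = 42

Note S = 42·U where U is the unit right shift (U x)_k = x_{k-1} (with x_0 := 0); so ||S|| = 42||U|| and sigma(S) = 42·sigma(U). ||S x||^2 = sum_{k≥1} |42x_k|^2 = 1764||x||^2, so ||S|| = 42 and sigma(S) ⊂ {|z| ≤ 42}. For any |lambda| < 42, the equation (S - lambda I) x = 0 forces x_1 = 0, then 42x_k = lambda x_{k+1} ⇒ x = 0, so S has no eigenvalues. But (S - lambda I) is not surjective for |lambda| < 42: solving (S - lambda I) x = e_1 would require x_n proportional to (lambda/42)^(-n), which is not in l^2. So every |lambda| < 42 lies in the residual spectrum. The boundary |lambda| = 42 is in the approximate point spectrum (the spectrum is closed). Hence sigma(S) is the closed disk of radius 42.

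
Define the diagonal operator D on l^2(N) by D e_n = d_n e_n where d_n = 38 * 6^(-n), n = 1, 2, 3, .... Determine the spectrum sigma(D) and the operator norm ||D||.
sigma(D) = {38 * 6^(-n) : n ≥ 1} ∪ {0}; ||D|| = 19/3

A bounded diagonal operator on l^2 with diagonal entries d_n has spectrum equal to the closure of {d_n : n ≥ 1}: every d_n is an eigenvalue (with eigenvector e_n), so {d_n} ⊂ sigma(D); the spectrum is closed, so its closure is too; and for lambda not in the closure, (D - lambda I) has bounded inverse (the diagonal entries 1/(d_n - lambda) are bounded). For our sequence d_n = 38 * 6^(-n), n = 1, 2, 3, ...:
  - {d_n} = {38 * 6^(-n) : n ≥ 1}; the only limit point is 0
  - closure = {38 * 6^(-n) : n ≥ 1} ∪ {0}
For the norm: a diagonal operator has ||D|| = sup_n |d_n|. Here d_n = 38 * 6^(-n) is positive and decreasing, so sup_n |d_n| = d_1 = 38/6 = 19/3. So ||D|| = 19/3.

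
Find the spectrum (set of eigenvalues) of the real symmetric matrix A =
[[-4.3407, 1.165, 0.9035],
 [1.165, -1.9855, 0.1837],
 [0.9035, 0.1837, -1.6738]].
sigma(A) ≈ {-5, -2, -1}

A is real symmetric, so its spectrum consists of real eigenvalues. Expanding the characteristic polynomial of the displayed matrix gives
  det(λ I - A) = p(λ) = λ^3 + (8)λ^2 + (17)λ + (10).
Solving p(λ) = 0 yields eigenvalues ≈ -5, -2, -1. (A is shown rounded to 4 decimals, so these recover the underlying integer eigenvalues to within that precision.)
Verification: the trace of A = -8 equals the sum of eigenvalues -8, and det(A) ≈ -9.9999 matches the eigenvalue product -10.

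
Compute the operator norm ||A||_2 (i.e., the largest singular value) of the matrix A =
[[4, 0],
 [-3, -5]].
||A||_2 = sqrt(40) ≈ 6.3246 (= sqrt(largest eigenvalue of A^T A))

||A||_2 = sigma_max(A) = sqrt(lambda_max(A^T A)). Form the symmetric matrix M = A^T A =
[[25, 15],
 [15, 25]].
Its characteristic polynomial (trace, determinant of M give the coefficients) is
  p(λ) = det(λ I - M) = λ^2 - 50λ + 400.
For λ^2 - 50λ + 400 the discriminant is 900. It is a perfect square (30^2), so the roots are rational: λ = (50 ± 30)/2 = 40, 10.
So the eigenvalues of A^T A are ≈ 10, 40 (all ≥ 0, as they must be for A^T A). The largest is λ_max = 40, hence ||A||_2 = sqrt(λ_max) = sqrt(40) ≈ 6.3246.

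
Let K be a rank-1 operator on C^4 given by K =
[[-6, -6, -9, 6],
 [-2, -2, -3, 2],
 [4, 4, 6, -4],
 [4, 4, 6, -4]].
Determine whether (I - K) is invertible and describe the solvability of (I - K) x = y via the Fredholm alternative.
(I - K) is invertible (det(I - K) = 7 ≠ 0), so for every y in C^4 the equation (I - K) x = y has a unique solution.

K has rank 1, so it is an outer product K = u v^T: every row of K is a multiple of one row vector. Reading off the entries, u = (-3, -1, 2, 2) and v = (2, 2, 3, -2) (row i of K equals u_i·v^T). A rank-one matrix u v^T satisfies K u = u (v·u) and kills the (3)-dimensional subspace v^⊥, so its characteristic polynomial is lambda^3 (lambda - v·u) with v·u = tr K = -6. Hence the eigenvalues of I - K are 1 (multiplicity 3) and 1 - (-6) = 7, so det(I - K) = 7. (Direct check: I - K =
[[7, 6, 9, -6],
 [2, 3, 3, -2],
 [-4, -4, -5, 4],
 [-4, -4, -6, 5]]
has determinant 7.) The finite-dimensional Fredholm alternative says: either (I - K) is invertible, or ker(I - K) ≠ {0} and then range(I - K) = ker((I - K)^*)^⊥, with dim ker(I - K) = dim ker((I - K)^*). Since det(I - K) ≠ 0, 1 is not an eigenvalue of K and ker(I - K) = {0}, so we are in the first case: for every y there is a unique x = (I - K)^(-1) y. Explicitly, by the Sherman–Morrison formula, (I - u v^T)^(-1) = I + u v^T/(1 - v·u), i.e. (I - K)^(-1) = I + K/(7).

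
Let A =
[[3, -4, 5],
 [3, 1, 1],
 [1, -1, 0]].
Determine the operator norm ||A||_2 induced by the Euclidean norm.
||A||_2 ≈ 7.3105 (= sqrt(largest eigenvalue of A^T A))

||A||_2 = sigma_max(A) = sqrt(lambda_max(A^T A)). Form the symmetric matrix M = A^T A =
[[19, -10, 18],
 [-10, 18, -19],
 [18, -19, 26]].
Its characteristic polynomial (trace, sum of principal 2x2 minors, determinant of M give the coefficients) is
  p(λ) = det(λ I - M) = λ^3 - 63λ^2 + 519λ - 441.
No integer candidate from the rational root theorem (±divisors of 441) is a root, so the roots are irrational. The cubic discriminant is Δ = 323115264 > 0, so there are three distinct real roots. p(0) = -441 and p(1) = 16 have opposite signs, so a root lies in (0, 1); Newton's method refines it to λ ≈ 0.9598. p(8) = 191 and p(9) = -144 have opposite signs, so a root lies in (8, 9); Newton's method refines it to λ ≈ 8.597. p(53) = -1024 and p(54) = 1341 have opposite signs, so a root lies in (53, 54); Newton's method refines it to λ ≈ 53.4431. Check (Vieta): the three roots sum to 63, matching tr M = 63.
So the eigenvalues of A^T A are ≈ 0.9598, 8.597, 53.4431 (all ≥ 0, as they must be for A^T A). The largest is λ_max ≈ 53.4431, hence ||A||_2 = sqrt(λ_max) ≈ 7.3105.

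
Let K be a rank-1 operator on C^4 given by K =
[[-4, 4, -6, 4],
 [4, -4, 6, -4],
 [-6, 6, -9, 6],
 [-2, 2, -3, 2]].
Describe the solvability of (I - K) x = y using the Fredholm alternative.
(I - K) is invertible (det(I - K) = 16 ≠ 0), so for every y in C^4 the equation (I - K) x = y has a unique solution.

K has rank 1, so it is an outer product K = u v^T: every row of K is a multiple of one row vector. Reading off the entries, u = (-2, 2, -3, -1) and v = (2, -2, 3, -2) (row i of K equals u_i·v^T). A rank-one matrix u v^T satisfies K u = u (v·u) and kills the (3)-dimensional subspace v^⊥, so its characteristic polynomial is lambda^3 (lambda - v·u) with v·u = tr K = -15. Hence the eigenvalues of I - K are 1 (multiplicity 3) and 1 - (-15) = 16, so det(I - K) = 16. (Direct check: I - K =
[[5, -4, 6, -4],
 [-4, 5, -6, 4],
 [6, -6, 10, -6],
 [2, -2, 3, -1]]
has determinant 16.) The finite-dimensional Fredholm alternative says: either (I - K) is invertible, or ker(I - K) ≠ {0} and then range(I - K) = ker((I - K)^*)^⊥, with dim ker(I - K) = dim ker((I - K)^*). Since det(I - K) ≠ 0, 1 is not an eigenvalue of K and ker(I - K) = {0}, so we are in the first case: for every y there is a unique x = (I - K)^(-1) y. Explicitly, by the Sherman–Morrison formula, (I - u v^T)^(-1) = I + u v^T/(1 - v·u), i.e. (I - K)^(-1) = I + K/(16).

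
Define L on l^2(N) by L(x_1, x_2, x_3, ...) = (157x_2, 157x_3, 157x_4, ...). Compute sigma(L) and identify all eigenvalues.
sigma(L) = closed disk {z in C : |z| ≤ 157}; sigma_p(L) = open disk {z in C : |z| < 157}

Note L = 157·V where V is the unit left shift (V x)_k = x_{k+1}; so sigma(L) = 157·sigma(V) and ||L|| = 157||V||. ||L x||^2 = 24649sum_{k≥2} |x_k|^2 ≤ 24649||x||^2, with equality on {x : x_1 = 0}, so ||L|| = 157. For any lambda with |lambda| < 157, set r = lambda/157 (|r| < 1); the vector x = (1, r, r^2, ...) is in l^2 and satisfies L x = 157(r, r^2, ...) = lambda x, so lambda is an eigenvalue. On the boundary |lambda| = 157 the geometric series diverges, so no l^2 eigenvector exists, but these lambda lie in the approximate point spectrum. Hence sigma(L) is the closed disk of radius 157 and sigma_p(L) is the open disk.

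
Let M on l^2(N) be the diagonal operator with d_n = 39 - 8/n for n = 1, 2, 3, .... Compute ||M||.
||M|| = 39

For a diagonal operator on l^2 with entries d_n, ||M|| = sup_n |d_n|. Here d_1 = 31, d_2 = 35, ..., and d_n = 39 - 8/n increases monotonically toward 39. All terms lie in [31, 39), so |d_n| = d_n and the supremum is the limit 39, which is not attained by any individual d_n. Hence ||M|| = 39.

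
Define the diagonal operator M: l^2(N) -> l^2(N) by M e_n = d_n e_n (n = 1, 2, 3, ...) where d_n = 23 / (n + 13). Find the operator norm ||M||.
||M|| = 23/14 (attained at n = 1)

For M diagonal, ||M|| = sup_n |d_n| = sup_n 23/(n + 13). This is positive and strictly decreasing in n, so the supremum is attained at n = 1: d_1 = 23/(1 + 13) = 23/14. Hence ||M|| = 23/14.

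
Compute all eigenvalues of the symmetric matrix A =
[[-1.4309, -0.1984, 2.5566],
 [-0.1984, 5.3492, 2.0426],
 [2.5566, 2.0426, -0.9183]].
sigma(A) ≈ {-4, 1, 6}

A is real symmetric, so its spectrum consists of real eigenvalues. Expanding the characteristic polynomial of the displayed matrix gives
  det(λ I - A) = p(λ) = λ^3 + (-3)λ^2 + (-22)λ + (24).
Solving p(λ) = 0 yields eigenvalues ≈ -4, 1, 6. (A is shown rounded to 4 decimals, so these recover the underlying integer eigenvalues to within that precision.)
Verification: the trace of A = 3 equals the sum of eigenvalues 3, and det(A) ≈ -24.0006 matches the eigenvalue product -24.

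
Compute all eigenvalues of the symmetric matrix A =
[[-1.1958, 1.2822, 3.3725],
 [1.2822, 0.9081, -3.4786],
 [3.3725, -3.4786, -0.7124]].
sigma(A) ≈ {-6, 1, 4}

A is real symmetric, so its spectrum consists of real eigenvalues. Expanding the characteristic polynomial of the displayed matrix gives
  det(λ I - A) = p(λ) = λ^3 + (1)λ^2 + (-26)λ + (23.9982).
Solving p(λ) = 0 yields eigenvalues ≈ -6, 1, 4. (A is shown rounded to 4 decimals, so these recover the underlying integer eigenvalues to within that precision.)
Verification: the trace of A = -1 equals the sum of eigenvalues -1, and det(A) ≈ -23.9982 matches the eigenvalue product -24.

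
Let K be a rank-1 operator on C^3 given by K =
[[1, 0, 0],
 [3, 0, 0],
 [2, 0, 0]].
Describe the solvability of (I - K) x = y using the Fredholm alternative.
(I - K) is singular (det(I - K) = 0, i.e. 1 ∈ sigma(K)). (I - K) x = y is solvable iff y ⊥ ker((I - K)^*) = span{(1, 0, 0)}, i.e. iff y_1 = 0. When solvable, the solutions are x = y + c·(1, 3, 2), c arbitrary (ker(I - K) = span{(1, 3, 2)}, dimension 1).

K has rank 1, so it is an outer product K = u v^T: every row of K is a multiple of one row vector. Reading off the entries, u = (1, 3, 2) and v = (1, 0, 0) (row i of K equals u_i·v^T). A rank-one matrix u v^T satisfies K u = u (v·u) and kills the (2)-dimensional subspace v^⊥, so its characteristic polynomial is lambda^2 (lambda - v·u) with v·u = tr K = 1. Hence the eigenvalues of I - K are 1 (multiplicity 2) and 1 - (1) = 0, so det(I - K) = 0. (Direct check: I - K =
[[0, 0, 0],
 [-3, 1, 0],
 [-2, 0, 1]]
has determinant 0.) So 1 is an eigenvalue of K and (I - K) is not invertible. The finite-dimensional Fredholm alternative says: either (I - K) is invertible, or ker(I - K) ≠ {0} and then range(I - K) = ker((I - K)^*)^⊥, with dim ker(I - K) = dim ker((I - K)^*). We are in the second case, so we need both kernels. Kernel of I - K: (I - K) u = u - u (v·u) = u - u = 0, so ker(I - K) = span{u} = span{(1, 3, 2)} (it is exactly 1-dimensional because rank(I - K) = 2). Kernel of the adjoint: K is real, so (I - K)^* = I - K^T = I - v u^T, and (I - v u^T) v = v - v (u·v) = 0; hence ker((I - K)^*) = span{v} = span{(1, 0, 0)}. Therefore (I - K) x = y is solvable iff <y, v> = 0, i.e. iff y_1 = 0. When this holds, K y = u (v·y) = 0, so (I - K) y = y and x = y is a particular solution; the full solution set is the line x = y + c·u = y + c·(1, 3, 2), c ∈ C.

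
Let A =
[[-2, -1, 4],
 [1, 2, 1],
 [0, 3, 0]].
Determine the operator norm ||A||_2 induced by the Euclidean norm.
||A||_2 ≈ 4.6745 (= sqrt(largest eigenvalue of A^T A))

||A||_2 = sigma_max(A) = sqrt(lambda_max(A^T A)). Form the symmetric matrix M = A^T A =
[[5, 4, -7],
 [4, 14, -2],
 [-7, -2, 17]].
Its characteristic polynomial (trace, sum of principal 2x2 minors, determinant of M give the coefficients) is
  p(λ) = det(λ I - M) = λ^3 - 36λ^2 + 324λ - 324.
No integer candidate from the rational root theorem (±divisors of 324) is a root, so the roots are irrational. The cubic discriminant is Δ = 4723920 > 0, so there are three distinct real roots. p(1) = -35 and p(2) = 188 have opposite signs, so a root lies in (1, 2); Newton's method refines it to λ ≈ 1.1398. p(13) = 1 and p(14) = -100 have opposite signs, so a root lies in (13, 14); Newton's method refines it to λ ≈ 13.0095. p(21) = -135 and p(22) = 28 have opposite signs, so a root lies in (21, 22); Newton's method refines it to λ ≈ 21.8507. Check (Vieta): the three roots sum to 36, matching tr M = 36.
So the eigenvalues of A^T A are ≈ 1.1398, 13.0095, 21.8507 (all ≥ 0, as they must be for A^T A). The largest is λ_max ≈ 21.8507, hence ||A||_2 = sqrt(λ_max) ≈ 4.6745.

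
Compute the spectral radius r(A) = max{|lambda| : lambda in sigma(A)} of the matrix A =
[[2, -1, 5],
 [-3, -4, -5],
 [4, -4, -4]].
r(A) ≈ 8.7707

The eigenvalues of A are the roots of its characteristic polynomial. With M = A (coefficients from the trace, the sum of principal 2x2 minors, and det A):
  p(λ) = det(λ I - M) = λ^3 + 6λ^2 - 43λ - 164.
No integer candidate from the rational root theorem (±divisors of 164) is a root, so the roots are irrational. The cubic discriminant is Δ = 561712 > 0, so there are three distinct real roots. p(-9) = -20 and p(-8) = 52 have opposite signs, so a root lies in (-9, -8); Newton's method refines it to λ ≈ -8.7707. p(-4) = 40 and p(-3) = -8 have opposite signs, so a root lies in (-4, -3); Newton's method refines it to λ ≈ -3.1553. p(5) = -104 and p(6) = 10 have opposite signs, so a root lies in (5, 6); Newton's method refines it to λ ≈ 5.9261. Check (Vieta): the three roots sum to -6, matching tr M = -6.
Thus the eigenvalues (to 4 decimals) are -8.7707 (modulus 8.7707); -3.1553 (modulus 3.1553); 5.9261 (modulus 5.9261). The spectral radius is the largest modulus: r(A) ≈ 8.7707. (Cross-check: r(A) ≤ ||A||_2 ≈ 9.22; equality holds whenever A is normal, though it can also hold for some non-normal A.)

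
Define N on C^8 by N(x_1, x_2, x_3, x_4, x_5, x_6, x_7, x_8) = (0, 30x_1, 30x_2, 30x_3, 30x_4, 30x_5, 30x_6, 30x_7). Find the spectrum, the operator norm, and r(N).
sigma(N) = {0}; ||N|| = 30; r(N) = 0. (N is nilpotent with N^8 = 0.)

On C^8, N is a strictly lower-triangular matrix with 30 on the subdiagonal and zeros elsewhere, so its characteristic polynomial is lambda^8 and every eigenvalue is 0: sigma(N) = {0}. For the operator norm, N e_i = 30e_{i+1} for i = 1, ..., 7 and N e_8 = 0, so the singular values of N are 30 (with multiplicity 7) and 0; hence ||N|| = 30. The spectral radius r(N) = max|lambda| = 0. Note ||N|| > r(N) — characteristic of non-normal nilpotent operators. Indeed N^8 = 0.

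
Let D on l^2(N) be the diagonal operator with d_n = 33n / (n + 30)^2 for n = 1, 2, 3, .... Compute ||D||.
||D|| = 11/40 (attained at n = 30)

For D diagonal, ||D|| = sup_n |d_n|. Treat f(x) = 33x / (x + 30)^2 for real x > 0. By the quotient rule, f'(x) = 33(30 - x)/(x + 30)^3, which is positive for x < 30 and negative for x > 30. So f has a unique maximum at x = 30, and since 30 is a positive integer, the supremum over n ≥ 1 is attained at n = 30: d_30 = 33·30/(30 + 30)^2 = 33·30/3600 = 11/40. Hence ||D|| = 11/40.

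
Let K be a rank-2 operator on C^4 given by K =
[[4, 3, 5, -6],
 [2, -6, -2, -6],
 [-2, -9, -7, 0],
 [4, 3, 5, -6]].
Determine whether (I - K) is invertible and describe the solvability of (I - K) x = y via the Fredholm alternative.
(I - K) is invertible (det(I - K) = 88 ≠ 0), so for every y in C^4 the equation (I - K) x = y has a unique solution.

K has rank 2 and factors as K = U V^T = u1 v1^T + u2 v2^T with u1 = (3, 0, -3, 3), v1 = (1, 2, 2, -1), u2 = (1, 2, 1, 1), v2 = (1, -3, -1, -3) (multiplying out reproduces the displayed K). The nonzero eigenvalues of U V^T coincide with those of the 2 x 2 matrix G = V^T U = [[v1·u1, v1·u2], [v2·u1, v2·u2]] = [[-6, 6], [-3, -9]], and by the Sylvester determinant identity det(I_4 - U V^T) = det(I_2 - V^T U) = det([[7, -6], [3, 10]]) = (7)(10) - (-6)(3) = 88. (Direct check: I - K =
[[-3, -3, -5, 6],
 [-2, 7, 2, 6],
 [2, 9, 8, 0],
 [-4, -3, -5, 7]]
has determinant 88.) The finite-dimensional Fredholm alternative says: either (I - K) is invertible, or ker(I - K) ≠ {0} and then range(I - K) = ker((I - K)^*)^⊥, with dim ker(I - K) = dim ker((I - K)^*). Since det(I - K) ≠ 0, 1 is not an eigenvalue of K and ker(I - K) = {0}, so we are in the first case: for every y there is a unique x = (I - K)^(-1) y. (Explicitly, by the Woodbury identity, (I - U V^T)^(-1) = I + U (I_2 - G)^(-1) V^T.)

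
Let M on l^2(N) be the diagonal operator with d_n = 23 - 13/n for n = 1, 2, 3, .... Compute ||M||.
||M|| = 23

For a diagonal operator on l^2 with entries d_n, ||M|| = sup_n |d_n|. Here d_1 = 10, d_2 = 33/2, ..., and d_n = 23 - 13/n increases monotonically toward 23. All terms lie in [10, 23), so |d_n| = d_n and the supremum is the limit 23, which is not attained by any individual d_n. Hence ||M|| = 23.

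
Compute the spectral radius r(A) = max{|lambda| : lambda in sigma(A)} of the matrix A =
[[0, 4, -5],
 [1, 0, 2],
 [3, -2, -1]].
r(A) ≈ 4.5114

The eigenvalues of A are the roots of its characteristic polynomial. With M = A (coefficients from the trace, the sum of principal 2x2 minors, and det A):
  p(λ) = det(λ I - M) = λ^3 + λ^2 + 15λ - 38.
No integer candidate from the rational root theorem (±divisors of 38) is a root, so the roots are irrational. The cubic discriminant is Δ = -62371 < 0, so there is one real root and a complex-conjugate pair. p(1) = -21 and p(2) = 4 have opposite signs, so a root lies in (1, 2); Newton's method refines it to λ ≈ 1.8671. Dividing out (λ - (1.8671)) leaves approximately λ^2 + 2.8671λ + 20.3529. For λ^2 + 2.8671λ + 20.3529 the discriminant is -73.1918. It is negative, so the remaining roots are the complex-conjugate pair λ ≈ -1.4335 ± 4.2776i. Their product equals the constant term, so |λ|^2 ≈ 20.3529 and |λ| ≈ 4.5114.
Thus the eigenvalues (to 4 decimals) are 1.8671 (modulus 1.8671); -1.4335 ± 4.2776i (modulus 4.5114). The spectral radius is the largest modulus: r(A) ≈ 4.5114. (Cross-check: r(A) ≤ ||A||_2 ≈ 6.6275; equality holds whenever A is normal, though it can also hold for some non-normal A.)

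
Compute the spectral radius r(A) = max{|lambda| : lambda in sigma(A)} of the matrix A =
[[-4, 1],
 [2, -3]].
r(A) = 5

The eigenvalues of A are the roots of its characteristic polynomial. With M = A (coefficients from the trace and determinant):
  p(λ) = det(λ I - M) = λ^2 + 7λ + 10.
For λ^2 + 7λ + 10 the discriminant is 9. It is a perfect square (3^2), so the roots are rational: λ = (-7 ± 3)/2 = -2, -5.
Thus the eigenvalues (to 4 decimals) are -2 (modulus 2); -5 (modulus 5). The spectral radius is the largest modulus: r(A) = 5. (Cross-check: r(A) ≤ ||A||_2 ≈ 5.1167; equality holds whenever A is normal, though it can also hold for some non-normal A.)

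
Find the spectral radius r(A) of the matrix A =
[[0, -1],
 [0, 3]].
r(A) = 3

The eigenvalues of A are the roots of its characteristic polynomial. With M = A (coefficients from the trace and determinant):
  p(λ) = det(λ I - M) = λ^2 - 3λ.
For λ^2 - 3λ the discriminant is 9. It is a perfect square (3^2), so the roots are rational: λ = (3 ± 3)/2 = 3, 0.
Thus the eigenvalues (to 4 decimals) are 3 (modulus 3); 0 (modulus 0). The spectral radius is the largest modulus: r(A) = 3. (Cross-check: r(A) ≤ ||A||_2 ≈ 3.1623; equality holds whenever A is normal, though it can also hold for some non-normal A.)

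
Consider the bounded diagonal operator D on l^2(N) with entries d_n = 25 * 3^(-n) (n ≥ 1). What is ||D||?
||D|| = 25/3 (attained at n = 1)

For D diagonal, ||D|| = sup_n |d_n|. The sequence d_n = 25 * 3^(-n) is positive and strictly decreasing (ratio 3^(-1) < 1), so the supremum is d_1 = 25/3. Hence ||D|| = 25/3.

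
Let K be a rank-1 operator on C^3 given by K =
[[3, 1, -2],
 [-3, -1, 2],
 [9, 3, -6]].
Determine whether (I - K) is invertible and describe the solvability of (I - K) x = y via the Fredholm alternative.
(I - K) is invertible (det(I - K) = 5 ≠ 0), so for every y in C^3 the equation (I - K) x = y has a unique solution.

K has rank 1, so it is an outer product K = u v^T: every row of K is a multiple of one row vector. Reading off the entries, u = (1, -1, 3) and v = (3, 1, -2) (row i of K equals u_i·v^T). A rank-one matrix u v^T satisfies K u = u (v·u) and kills the (2)-dimensional subspace v^⊥, so its characteristic polynomial is lambda^2 (lambda - v·u) with v·u = tr K = -4. Hence the eigenvalues of I - K are 1 (multiplicity 2) and 1 - (-4) = 5, so det(I - K) = 5. (Direct check: I - K =
[[-2, -1, 2],
 [3, 2, -2],
 [-9, -3, 7]]
has determinant 5.) The finite-dimensional Fredholm alternative says: either (I - K) is invertible, or ker(I - K) ≠ {0} and then range(I - K) = ker((I - K)^*)^⊥, with dim ker(I - K) = dim ker((I - K)^*). Since det(I - K) ≠ 0, 1 is not an eigenvalue of K and ker(I - K) = {0}, so we are in the first case: for every y there is a unique x = (I - K)^(-1) y. Explicitly, by the Sherman–Morrison formula, (I - u v^T)^(-1) = I + u v^T/(1 - v·u), i.e. (I - K)^(-1) = I + K/(5).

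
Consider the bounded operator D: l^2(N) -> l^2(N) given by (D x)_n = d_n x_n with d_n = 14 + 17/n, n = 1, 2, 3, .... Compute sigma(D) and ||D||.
sigma(D) = {14 + 17/n : n ≥ 1} ∪ {14}; ||D|| = 31

A bounded diagonal operator on l^2 with diagonal entries d_n has spectrum equal to the closure of {d_n : n ≥ 1}: every d_n is an eigenvalue (with eigenvector e_n), so {d_n} ⊂ sigma(D); the spectrum is closed, so its closure is too; and for lambda not in the closure, (D - lambda I) has bounded inverse (the diagonal entries 1/(d_n - lambda) are bounded). For our sequence d_n = 14 + 17/n, n = 1, 2, 3, ...:
  - {d_n} = {14 + 17/n : n ≥ 1}; the only limit point is 14
  - closure = {14 + 17/n : n ≥ 1} ∪ {14}
For the norm: a diagonal operator has ||D|| = sup_n |d_n|. Here d_n = 14 + 17/n is positive and decreasing, so sup_n |d_n| = d_1 = 14 + 17 = 31. So ||D|| = 31.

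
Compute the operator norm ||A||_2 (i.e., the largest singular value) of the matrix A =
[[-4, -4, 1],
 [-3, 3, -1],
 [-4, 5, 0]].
||A||_2 ≈ 7.7278 (= sqrt(largest eigenvalue of A^T A))

||A||_2 = sigma_max(A) = sqrt(lambda_max(A^T A)). Form the symmetric matrix M = A^T A =
[[41, -13, -1],
 [-13, 50, -7],
 [-1, -7, 2]].
Its characteristic polynomial (trace, sum of principal 2x2 minors, determinant of M give the coefficients) is
  p(λ) = det(λ I - M) = λ^3 - 93λ^2 + 2013λ - 1521.
No integer candidate from the rational root theorem (±divisors of 1521) is a root, so the roots are irrational. The cubic discriminant is Δ = 2588382000 > 0, so there are three distinct real roots. p(0) = -1521 and p(1) = 400 have opposite signs, so a root lies in (0, 1); Newton's method refines it to λ ≈ 0.7837. p(32) = 431 and p(33) = -432 have opposite signs, so a root lies in (32, 33); Newton's method refines it to λ ≈ 32.4981. p(59) = -1108 and p(60) = 459 have opposite signs, so a root lies in (59, 60); Newton's method refines it to λ ≈ 59.7182. Check (Vieta): the three roots sum to 93, matching tr M = 93.
So the eigenvalues of A^T A are ≈ 0.7837, 32.4981, 59.7182 (all ≥ 0, as they must be for A^T A). The largest is λ_max ≈ 59.7182, hence ||A||_2 = sqrt(λ_max) ≈ 7.7278.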